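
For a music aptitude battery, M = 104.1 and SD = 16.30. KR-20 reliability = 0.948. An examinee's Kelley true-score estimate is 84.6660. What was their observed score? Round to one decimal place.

T̂ = ρX + (1 − ρ)μ  ⇒  X = (T̂ − (1 − ρ)μ) / ρ
X = (84.6660 − 0.052 × 104.1) / 0.948 = (84.6660 − 5.4132) / 0.948 = 79.2528 / 0.948 = 83.600

83.6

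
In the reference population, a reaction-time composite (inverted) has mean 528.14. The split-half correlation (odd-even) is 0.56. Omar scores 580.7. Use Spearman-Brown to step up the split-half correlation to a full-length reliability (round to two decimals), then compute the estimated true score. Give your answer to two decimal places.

Spearman-Brown: ρ = 2r/(1 + r) = 2(0.56)/(1 + 0.56) = 1.120/1.56 = 0.7179 → 0.72
T̂ = ρX + (1 − ρ)μ
  = 0.72 × 580.7 + 0.28 × 528.14
  = 418.104 + 147.8792
  = 565.983
  ≈ 565.98

565.98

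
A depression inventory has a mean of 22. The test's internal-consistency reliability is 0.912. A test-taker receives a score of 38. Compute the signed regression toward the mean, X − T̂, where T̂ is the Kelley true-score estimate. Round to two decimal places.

1.41

Kelley's formula gives T̂ = 0.912·38 + 0.088·22 = 34.656 + 1.936 = 36.5920.
X − T̂ = 38 − 36.592 = 1.408 → 1.41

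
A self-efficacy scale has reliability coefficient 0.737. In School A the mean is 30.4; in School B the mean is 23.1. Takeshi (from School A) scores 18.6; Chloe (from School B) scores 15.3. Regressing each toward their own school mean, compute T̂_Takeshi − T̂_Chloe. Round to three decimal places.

T̂_Takeshi = 0.737(18.6) + 0.263(30.4) = 21.70340
T̂_Chloe = 0.737(15.3) + 0.263(23.1) = 17.35140
Difference = 21.70340 − 17.35140 = 4.35200

4.352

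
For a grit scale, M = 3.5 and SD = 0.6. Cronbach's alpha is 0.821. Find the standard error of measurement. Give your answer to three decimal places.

0.254

SEM = SD · √(1 − ρ) = 0.6 × √0.179 = 0.6 × 0.4231 = 0.2539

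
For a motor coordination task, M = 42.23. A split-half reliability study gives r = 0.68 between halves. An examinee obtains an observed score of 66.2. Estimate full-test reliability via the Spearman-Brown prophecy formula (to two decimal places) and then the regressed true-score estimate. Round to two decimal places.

61.65

Spearman-Brown: ρ = 2r/(1 + r) = 2(0.68)/(1 + 0.68) = 1.360/1.68 = 0.8095 → 0.81
T̂ = 0.81(66.2) + 0.19(42.23) = 53.622 + 8.0237 = 61.646 → 61.65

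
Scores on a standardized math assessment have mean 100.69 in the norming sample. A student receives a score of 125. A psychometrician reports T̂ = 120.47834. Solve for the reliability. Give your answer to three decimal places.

T̂ = ρX + (1 − ρ)μ  ⇒  T̂ − μ = ρ(X − μ)
ρ = (T̂ − μ)/(X − μ) = (120.47834 − 100.69) / (125 − 100.69) = 19.78834 / 24.31 = 0.81400

0.814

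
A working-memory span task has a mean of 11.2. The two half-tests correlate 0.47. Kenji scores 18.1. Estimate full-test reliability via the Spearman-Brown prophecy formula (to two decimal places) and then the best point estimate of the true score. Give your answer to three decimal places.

15.616

Spearman-Brown: ρ = 2r/(1 + r) = 2(0.47)/(1 + 0.47) = 0.940/1.47 = 0.6395 → 0.64
T̂ = 0.64(18.1) + 0.36(11.2) = 11.584 + 4.032 = 15.6160 → 15.616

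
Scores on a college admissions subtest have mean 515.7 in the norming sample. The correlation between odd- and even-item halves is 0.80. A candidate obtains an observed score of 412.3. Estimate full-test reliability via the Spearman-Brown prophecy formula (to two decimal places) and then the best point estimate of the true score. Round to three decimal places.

Spearman-Brown: ρ = 2r/(1 + r) = 2(0.80)/(1 + 0.80) = 1.600/1.80 = 0.8889 → 0.89
T̂ = 0.89(412.3) + 0.11(515.7) = 366.947 + 56.727 = 423.6740 → 423.674

423.674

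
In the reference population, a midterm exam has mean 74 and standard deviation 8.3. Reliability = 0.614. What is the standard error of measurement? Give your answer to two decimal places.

SEM = SD · √(1 − ρ) = 8.3 × √0.386 = 8.3 × 0.6213 = 5.157

5.16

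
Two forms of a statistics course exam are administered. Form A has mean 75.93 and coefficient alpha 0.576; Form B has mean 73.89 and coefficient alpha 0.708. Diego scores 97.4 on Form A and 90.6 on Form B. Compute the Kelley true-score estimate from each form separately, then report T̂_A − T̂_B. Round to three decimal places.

2.576

T̂_A = 0.576(97.4) + 0.424(75.93) = 88.29672
T̂_B = 0.708(90.6) + 0.292(73.89) = 85.72068
T̂_A − T̂_B = 2.57604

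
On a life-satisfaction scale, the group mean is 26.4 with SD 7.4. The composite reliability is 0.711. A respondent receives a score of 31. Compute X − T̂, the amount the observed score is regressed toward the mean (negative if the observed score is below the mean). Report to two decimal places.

T̂ = 0.711(31) + 0.289(26.4) = 22.041 + 7.6296 = 29.6706 → 29.671
X − T̂ = 31 − 29.671 = 1.329 → 1.33

1.33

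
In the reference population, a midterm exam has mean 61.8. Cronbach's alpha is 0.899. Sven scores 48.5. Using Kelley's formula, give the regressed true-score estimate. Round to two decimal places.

49.84

Regress the observed score toward the mean by the unreliability: T̂ = 0.899·48.5 + 0.101·61.8 = 43.6015 + 6.2418 = 49.843.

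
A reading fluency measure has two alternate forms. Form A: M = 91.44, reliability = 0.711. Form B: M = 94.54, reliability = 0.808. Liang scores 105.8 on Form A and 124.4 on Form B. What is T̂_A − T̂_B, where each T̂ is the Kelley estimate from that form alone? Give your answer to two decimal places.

-17.02

T̂_A = 0.711(105.8) + 0.289(91.44) = 101.6500
T̂_B = 0.808(124.4) + 0.192(94.54) = 118.6669
T̂_A − T̂_B = -17.0169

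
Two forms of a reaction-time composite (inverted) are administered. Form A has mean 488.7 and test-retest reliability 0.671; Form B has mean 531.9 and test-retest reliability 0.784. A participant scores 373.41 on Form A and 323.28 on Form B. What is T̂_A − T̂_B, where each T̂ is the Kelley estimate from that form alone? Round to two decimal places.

43.00

T̂_A = 0.671(373.41) + 0.329(488.7) = 411.3404
T̂_B = 0.784(323.28) + 0.216(531.9) = 368.3419
T̂_A − T̂_B = 42.9985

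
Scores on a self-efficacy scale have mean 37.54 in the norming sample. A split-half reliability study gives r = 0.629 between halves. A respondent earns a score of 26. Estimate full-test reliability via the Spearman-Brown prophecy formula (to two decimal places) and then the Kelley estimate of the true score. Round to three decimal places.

28.654

Spearman-Brown: ρ = 2r/(1 + r) = 2(0.629)/(1 + 0.629) = 1.2580/1.629 = 0.7723 → 0.77
T̂ = ρX + (1 − ρ)μ
  = 0.77 × 26 + 0.23 × 37.54
  = 20.02 + 8.6342
  = 28.6542
  ≈ 28.654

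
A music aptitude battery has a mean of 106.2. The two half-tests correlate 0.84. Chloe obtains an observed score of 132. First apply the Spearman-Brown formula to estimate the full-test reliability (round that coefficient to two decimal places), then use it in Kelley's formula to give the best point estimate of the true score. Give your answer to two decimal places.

Spearman-Brown: ρ = 2r/(1 + r) = 2(0.84)/(1 + 0.84) = 1.680/1.84 = 0.9130 → 0.91
T̂ = ρX + (1 − ρ)μ
  = 0.91 × 132 + 0.09 × 106.2
  = 120.12 + 9.558
  = 129.678
  ≈ 129.68

129.68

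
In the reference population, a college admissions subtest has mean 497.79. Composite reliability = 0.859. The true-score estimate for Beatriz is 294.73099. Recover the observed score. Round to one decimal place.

261.4

T̂ = ρX + (1 − ρ)μ  ⇒  X = (T̂ − (1 − ρ)μ) / ρ
X = (294.73099 − 0.141 × 497.79) / 0.859 = (294.73099 − 70.18839) / 0.859 = 224.54260 / 0.859 = 261.400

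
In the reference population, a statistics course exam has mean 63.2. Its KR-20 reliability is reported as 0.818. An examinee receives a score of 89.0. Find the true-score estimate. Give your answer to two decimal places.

T̂ = 0.818(89.0) + 0.182(63.2) = 72.8020 + 11.5024 = 84.304 → 84.30

84.30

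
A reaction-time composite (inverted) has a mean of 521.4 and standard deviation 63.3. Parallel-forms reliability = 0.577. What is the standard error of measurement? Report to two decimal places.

SEM = SD · √(1 − ρ) = 63.3 × √0.423 = 63.3 × 0.6504 = 41.169

41.17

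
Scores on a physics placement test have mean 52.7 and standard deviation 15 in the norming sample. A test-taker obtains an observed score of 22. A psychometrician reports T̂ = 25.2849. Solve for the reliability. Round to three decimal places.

0.893

T̂ = ρX + (1 − ρ)μ  ⇒  T̂ − μ = ρ(X − μ)
ρ = (T̂ − μ)/(X − μ) = (25.2849 − 52.7) / (22 − 52.7) = -27.4151 / -30.7 = 0.89300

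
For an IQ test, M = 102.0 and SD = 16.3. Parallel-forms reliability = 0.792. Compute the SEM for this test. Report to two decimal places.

7.43

SEM = SD · √(1 − ρ) = 16.3 × √0.208 = 16.3 × 0.4561 = 7.434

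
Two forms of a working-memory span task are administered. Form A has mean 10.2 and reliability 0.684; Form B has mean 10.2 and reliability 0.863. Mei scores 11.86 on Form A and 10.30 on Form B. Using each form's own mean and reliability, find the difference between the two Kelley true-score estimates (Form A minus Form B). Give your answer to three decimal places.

1.049

T̂_A = 0.684(11.86) + 0.316(10.2) = 11.33544
T̂_B = 0.863(10.30) + 0.137(10.2) = 10.28630
T̂_A − T̂_B = 1.04914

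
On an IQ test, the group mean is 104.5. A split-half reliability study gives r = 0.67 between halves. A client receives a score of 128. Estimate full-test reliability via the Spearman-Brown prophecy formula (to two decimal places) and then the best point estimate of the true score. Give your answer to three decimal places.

Spearman-Brown: ρ = 2r/(1 + r) = 2(0.67)/(1 + 0.67) = 1.340/1.67 = 0.8024 → 0.80
T̂ = 0.80(128) + 0.20(104.5) = 102.40 + 20.900 = 123.3000 → 123.300

123.300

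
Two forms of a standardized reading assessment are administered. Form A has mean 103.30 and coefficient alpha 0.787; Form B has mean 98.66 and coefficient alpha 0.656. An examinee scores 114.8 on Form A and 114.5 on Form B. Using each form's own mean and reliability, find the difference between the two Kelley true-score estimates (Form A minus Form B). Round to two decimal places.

T̂_A = 0.787(114.8) + 0.213(103.30) = 112.3505
T̂_B = 0.656(114.5) + 0.344(98.66) = 109.0510
T̂_A − T̂_B = 3.2995

3.30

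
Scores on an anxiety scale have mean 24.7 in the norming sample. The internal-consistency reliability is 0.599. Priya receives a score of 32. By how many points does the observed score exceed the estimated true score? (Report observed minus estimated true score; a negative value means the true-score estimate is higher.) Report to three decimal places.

2.927

T̂ = ρX + (1 − ρ)μ
  = 0.599 × 32 + 0.401 × 24.7
  = 19.168 + 9.9047
  = 29.07270
  ≈ 29.0727
X − T̂ = 32 − 29.0727 = 2.9273 → 2.927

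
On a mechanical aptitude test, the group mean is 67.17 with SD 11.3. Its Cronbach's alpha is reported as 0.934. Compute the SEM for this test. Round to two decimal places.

2.90

SEM = SD · √(1 − ρ) = 11.3 × √0.066 = 11.3 × 0.2569 = 2.903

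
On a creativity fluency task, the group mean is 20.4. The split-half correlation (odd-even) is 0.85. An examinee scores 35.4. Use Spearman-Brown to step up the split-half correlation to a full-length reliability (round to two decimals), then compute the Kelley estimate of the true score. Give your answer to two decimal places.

Spearman-Brown: ρ = 2r/(1 + r) = 2(0.85)/(1 + 0.85) = 1.700/1.85 = 0.9189 → 0.92
Kelley's formula gives T̂ = 0.92·35.4 + 0.08·20.4 = 32.568 + 1.632 = 34.200.

34.20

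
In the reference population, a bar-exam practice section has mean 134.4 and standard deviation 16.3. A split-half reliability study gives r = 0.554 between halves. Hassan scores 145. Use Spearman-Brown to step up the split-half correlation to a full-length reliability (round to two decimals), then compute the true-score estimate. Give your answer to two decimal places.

Spearman-Brown: ρ = 2r/(1 + r) = 2(0.554)/(1 + 0.554) = 1.1080/1.554 = 0.7130 → 0.71
T̂ = 0.71(145) + 0.29(134.4) = 102.95 + 38.976 = 141.926 → 141.93

141.93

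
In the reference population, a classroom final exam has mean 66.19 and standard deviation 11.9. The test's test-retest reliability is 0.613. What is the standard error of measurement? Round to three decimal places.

7.403

SEM = SD · √(1 − ρ) = 11.9 × √0.387 = 11.9 × 0.6221 = 7.4029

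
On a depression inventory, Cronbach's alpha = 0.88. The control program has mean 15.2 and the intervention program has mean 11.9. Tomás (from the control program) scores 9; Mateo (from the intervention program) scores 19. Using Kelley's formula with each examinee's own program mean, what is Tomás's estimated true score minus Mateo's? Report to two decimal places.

-8.40

T̂_Tomás = 0.88(9) + 0.12(15.2) = 9.7440
T̂_Mateo = 0.88(19) + 0.12(11.9) = 18.1480
Difference = 9.7440 − 18.1480 = -8.4040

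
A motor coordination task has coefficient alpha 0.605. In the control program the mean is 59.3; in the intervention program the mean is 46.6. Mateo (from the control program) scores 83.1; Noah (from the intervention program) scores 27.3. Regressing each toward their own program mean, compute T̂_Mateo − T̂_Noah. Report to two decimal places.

T̂_Mateo = 0.605(83.1) + 0.395(59.3) = 73.6990
T̂_Noah = 0.605(27.3) + 0.395(46.6) = 34.9235
Difference = 73.6990 − 34.9235 = 38.7755

38.78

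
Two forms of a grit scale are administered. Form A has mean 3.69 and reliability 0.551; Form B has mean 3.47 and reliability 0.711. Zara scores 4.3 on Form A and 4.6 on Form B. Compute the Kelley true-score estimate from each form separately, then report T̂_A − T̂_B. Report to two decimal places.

-0.25

T̂_A = 0.551(4.3) + 0.449(3.69) = 4.0261
T̂_B = 0.711(4.6) + 0.289(3.47) = 4.2734
T̂_A − T̂_B = -0.2473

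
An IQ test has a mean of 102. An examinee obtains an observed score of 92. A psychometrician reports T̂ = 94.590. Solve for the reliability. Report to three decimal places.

T̂ = ρX + (1 − ρ)μ  ⇒  T̂ − μ = ρ(X − μ)
ρ = (T̂ − μ)/(X − μ) = (94.590 − 102) / (92 − 102) = -7.410 / -10.0 = 0.74100

0.741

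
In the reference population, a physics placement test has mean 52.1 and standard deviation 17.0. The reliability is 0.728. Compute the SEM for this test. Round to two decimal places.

8.87

SEM = SD · √(1 − ρ) = 17.0 × √0.272 = 17.0 × 0.5215 = 8.866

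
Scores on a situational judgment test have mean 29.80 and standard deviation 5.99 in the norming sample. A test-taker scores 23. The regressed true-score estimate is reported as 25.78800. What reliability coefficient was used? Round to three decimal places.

T̂ = ρX + (1 − ρ)μ  ⇒  T̂ − μ = ρ(X − μ)
ρ = (T̂ − μ)/(X − μ) = (25.78800 − 29.80) / (23 − 29.80) = -4.01200 / -6.80 = 0.59000

0.590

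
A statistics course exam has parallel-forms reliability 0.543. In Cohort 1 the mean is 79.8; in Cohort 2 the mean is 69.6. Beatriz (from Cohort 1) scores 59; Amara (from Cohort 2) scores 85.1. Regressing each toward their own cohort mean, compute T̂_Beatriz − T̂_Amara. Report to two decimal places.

-9.51

T̂_Beatriz = 0.543(59) + 0.457(79.8) = 68.5056
T̂_Amara = 0.543(85.1) + 0.457(69.6) = 78.0165
Difference = 68.5056 − 78.0165 = -9.5109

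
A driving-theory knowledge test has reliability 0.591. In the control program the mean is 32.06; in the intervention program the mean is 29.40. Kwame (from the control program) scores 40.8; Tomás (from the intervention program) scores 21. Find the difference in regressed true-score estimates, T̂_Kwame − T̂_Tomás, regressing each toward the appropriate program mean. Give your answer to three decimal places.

T̂_Kwame = 0.591(40.8) + 0.409(32.06) = 37.22534
T̂_Tomás = 0.591(21) + 0.409(29.40) = 24.43560
Difference = 37.22534 − 24.43560 = 12.78974

12.790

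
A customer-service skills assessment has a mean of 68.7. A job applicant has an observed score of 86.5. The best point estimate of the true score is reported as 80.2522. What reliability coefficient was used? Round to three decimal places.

T̂ = ρX + (1 − ρ)μ  ⇒  T̂ − μ = ρ(X − μ)
ρ = (T̂ − μ)/(X − μ) = (80.2522 − 68.7) / (86.5 − 68.7) = 11.5522 / 17.8 = 0.64900

0.649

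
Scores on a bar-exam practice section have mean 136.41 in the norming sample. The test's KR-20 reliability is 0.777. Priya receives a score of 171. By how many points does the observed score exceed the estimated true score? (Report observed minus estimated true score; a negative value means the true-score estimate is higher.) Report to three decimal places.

T̂ = 0.777(171) + 0.223(136.41) = 132.867 + 30.41943 = 163.28643 → 163.2864
X − T̂ = 171 − 163.2864 = 7.7136 → 7.714

7.714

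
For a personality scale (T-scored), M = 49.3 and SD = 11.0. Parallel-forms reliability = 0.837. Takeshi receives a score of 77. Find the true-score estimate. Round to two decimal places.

T̂ = ρX + (1 − ρ)μ
  = 0.837 × 77 + 0.163 × 49.3
  = 64.449 + 8.0359
  = 72.485
  ≈ 72.48

72.48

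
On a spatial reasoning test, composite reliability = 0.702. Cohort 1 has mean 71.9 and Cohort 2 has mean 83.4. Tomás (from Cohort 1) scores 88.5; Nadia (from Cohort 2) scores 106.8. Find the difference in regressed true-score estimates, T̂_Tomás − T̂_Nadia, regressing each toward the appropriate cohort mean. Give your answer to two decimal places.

-16.27

T̂_Tomás = 0.702(88.5) + 0.298(71.9) = 83.5532
T̂_Nadia = 0.702(106.8) + 0.298(83.4) = 99.8268
Difference = 83.5532 − 99.8268 = -16.2736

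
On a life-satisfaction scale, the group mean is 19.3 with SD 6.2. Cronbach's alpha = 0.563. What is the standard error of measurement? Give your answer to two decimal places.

SEM = SD · √(1 − ρ) = 6.2 × √0.437 = 6.2 × 0.6611 = 4.099

4.10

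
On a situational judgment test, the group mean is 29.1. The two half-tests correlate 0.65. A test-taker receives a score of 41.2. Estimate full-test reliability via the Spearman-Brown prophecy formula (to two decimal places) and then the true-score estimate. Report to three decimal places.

38.659

Spearman-Brown: ρ = 2r/(1 + r) = 2(0.65)/(1 + 0.65) = 1.300/1.65 = 0.7879 → 0.79
T̂ = ρX + (1 − ρ)μ
  = 0.79 × 41.2 + 0.21 × 29.1
  = 32.548 + 6.111
  = 38.6590
  ≈ 38.659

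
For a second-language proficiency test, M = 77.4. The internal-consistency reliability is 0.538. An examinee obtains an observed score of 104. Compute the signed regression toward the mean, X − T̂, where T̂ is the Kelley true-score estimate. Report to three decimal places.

12.289

Regress the observed score toward the mean by the unreliability: T̂ = 0.538·104 + 0.462·77.4 = 55.952 + 35.7588 = 91.71080.
X − T̂ = 104 − 91.7108 = 12.2892 → 12.289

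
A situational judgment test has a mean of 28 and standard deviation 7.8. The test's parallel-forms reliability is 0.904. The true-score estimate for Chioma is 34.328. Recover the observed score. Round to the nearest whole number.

35

T̂ = ρX + (1 − ρ)μ  ⇒  X = (T̂ − (1 − ρ)μ) / ρ
X = (34.328 − 0.096 × 28) / 0.904 = (34.328 − 2.688) / 0.904 = 31.640 / 0.904 = 35.00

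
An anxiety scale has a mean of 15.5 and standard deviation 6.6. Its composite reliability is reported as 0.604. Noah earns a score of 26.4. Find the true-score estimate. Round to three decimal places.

Weight the observed score by reliability and the mean by (1 − reliability): T̂ = 0.604·26.4 + 0.396·15.5 = 15.9456 + 6.1380 = 22.0836.

22.084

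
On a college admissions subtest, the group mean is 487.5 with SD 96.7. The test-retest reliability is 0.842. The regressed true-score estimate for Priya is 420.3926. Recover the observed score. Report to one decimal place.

T̂ = ρX + (1 − ρ)μ  ⇒  X = (T̂ − (1 − ρ)μ) / ρ
X = (420.3926 − 0.158 × 487.5) / 0.842 = (420.3926 − 77.0250) / 0.842 = 343.3676 / 0.842 = 407.800

407.8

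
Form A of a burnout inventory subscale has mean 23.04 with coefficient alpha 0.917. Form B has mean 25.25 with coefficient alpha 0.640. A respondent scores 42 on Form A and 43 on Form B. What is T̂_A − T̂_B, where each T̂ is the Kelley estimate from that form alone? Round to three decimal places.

T̂_A = 0.917(42) + 0.083(23.04) = 40.42632
T̂_B = 0.640(43) + 0.360(25.25) = 36.61000
T̂_A − T̂_B = 3.81632

3.816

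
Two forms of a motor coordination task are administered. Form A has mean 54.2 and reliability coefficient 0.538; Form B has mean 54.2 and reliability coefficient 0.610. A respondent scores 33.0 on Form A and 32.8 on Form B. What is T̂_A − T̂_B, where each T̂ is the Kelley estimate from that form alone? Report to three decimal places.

T̂_A = 0.538(33.0) + 0.462(54.2) = 42.79440
T̂_B = 0.610(32.8) + 0.390(54.2) = 41.14600
T̂_A − T̂_B = 1.64840

1.648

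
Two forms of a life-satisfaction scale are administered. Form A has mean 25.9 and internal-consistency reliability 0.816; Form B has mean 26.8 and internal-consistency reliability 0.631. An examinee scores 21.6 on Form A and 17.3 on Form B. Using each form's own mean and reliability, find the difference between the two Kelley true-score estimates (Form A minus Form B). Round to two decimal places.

1.59

T̂_A = 0.816(21.6) + 0.184(25.9) = 22.3912
T̂_B = 0.631(17.3) + 0.369(26.8) = 20.8055
T̂_A − T̂_B = 1.5857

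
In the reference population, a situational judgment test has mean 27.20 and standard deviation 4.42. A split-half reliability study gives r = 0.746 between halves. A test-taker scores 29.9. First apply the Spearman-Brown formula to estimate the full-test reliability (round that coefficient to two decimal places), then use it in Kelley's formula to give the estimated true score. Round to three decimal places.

29.495

Spearman-Brown: ρ = 2r/(1 + r) = 2(0.746)/(1 + 0.746) = 1.4920/1.746 = 0.8545 → 0.85
T̂ = ρX + (1 − ρ)μ
  = 0.85 × 29.9 + 0.15 × 27.20
  = 25.415 + 4.0800
  = 29.4950
  ≈ 29.495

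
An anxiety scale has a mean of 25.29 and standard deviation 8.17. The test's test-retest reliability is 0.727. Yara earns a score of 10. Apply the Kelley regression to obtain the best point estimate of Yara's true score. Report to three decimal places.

14.174

T̂ = 0.727(10) + 0.273(25.29) = 7.270 + 6.90417 = 14.1742 → 14.174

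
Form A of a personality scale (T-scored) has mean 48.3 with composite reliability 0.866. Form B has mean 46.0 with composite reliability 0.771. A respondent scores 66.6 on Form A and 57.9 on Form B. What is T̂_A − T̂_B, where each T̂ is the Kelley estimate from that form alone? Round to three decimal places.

8.973

T̂_A = 0.866(66.6) + 0.134(48.3) = 64.14780
T̂_B = 0.771(57.9) + 0.229(46.0) = 55.17490
T̂_A − T̂_B = 8.97290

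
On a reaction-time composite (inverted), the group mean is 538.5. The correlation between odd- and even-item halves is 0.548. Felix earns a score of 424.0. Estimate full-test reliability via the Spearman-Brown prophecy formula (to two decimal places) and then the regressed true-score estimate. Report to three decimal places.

Spearman-Brown: ρ = 2r/(1 + r) = 2(0.548)/(1 + 0.548) = 1.0960/1.548 = 0.7080 → 0.71
T̂ = 0.71(424.0) + 0.29(538.5) = 301.040 + 156.165 = 457.2050 → 457.205

457.205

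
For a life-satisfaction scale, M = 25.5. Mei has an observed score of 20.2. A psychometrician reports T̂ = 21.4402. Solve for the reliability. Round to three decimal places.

T̂ = ρX + (1 − ρ)μ  ⇒  T̂ − μ = ρ(X − μ)
ρ = (T̂ − μ)/(X − μ) = (21.4402 − 25.5) / (20.2 − 25.5) = -4.0598 / -5.3 = 0.76600

0.766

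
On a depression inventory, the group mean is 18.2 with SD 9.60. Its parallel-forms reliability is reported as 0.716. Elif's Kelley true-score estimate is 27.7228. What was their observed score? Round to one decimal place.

31.5

T̂ = ρX + (1 − ρ)μ  ⇒  X = (T̂ − (1 − ρ)μ) / ρ
X = (27.7228 − 0.284 × 18.2) / 0.716 = (27.7228 − 5.1688) / 0.716 = 22.5540 / 0.716 = 31.500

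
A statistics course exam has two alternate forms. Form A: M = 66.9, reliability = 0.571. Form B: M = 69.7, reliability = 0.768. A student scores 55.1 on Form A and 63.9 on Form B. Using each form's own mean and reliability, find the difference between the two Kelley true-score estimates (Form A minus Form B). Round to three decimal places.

-5.083

T̂_A = 0.571(55.1) + 0.429(66.9) = 60.16220
T̂_B = 0.768(63.9) + 0.232(69.7) = 65.24560
T̂_A − T̂_B = -5.08340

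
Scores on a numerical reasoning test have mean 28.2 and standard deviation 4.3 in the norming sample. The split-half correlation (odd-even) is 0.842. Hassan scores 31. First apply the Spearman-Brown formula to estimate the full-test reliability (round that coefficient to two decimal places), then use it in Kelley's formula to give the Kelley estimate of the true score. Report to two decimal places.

Spearman-Brown: ρ = 2r/(1 + r) = 2(0.842)/(1 + 0.842) = 1.6840/1.842 = 0.9142 → 0.91
T̂ = 0.91(31) + 0.09(28.2) = 28.21 + 2.538 = 30.748 → 30.75

30.75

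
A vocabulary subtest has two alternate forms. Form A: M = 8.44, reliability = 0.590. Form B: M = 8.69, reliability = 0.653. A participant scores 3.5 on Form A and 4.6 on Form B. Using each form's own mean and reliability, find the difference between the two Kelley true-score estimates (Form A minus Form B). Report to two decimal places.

T̂_A = 0.590(3.5) + 0.410(8.44) = 5.5254
T̂_B = 0.653(4.6) + 0.347(8.69) = 6.0192
T̂_A − T̂_B = -0.4938

-0.49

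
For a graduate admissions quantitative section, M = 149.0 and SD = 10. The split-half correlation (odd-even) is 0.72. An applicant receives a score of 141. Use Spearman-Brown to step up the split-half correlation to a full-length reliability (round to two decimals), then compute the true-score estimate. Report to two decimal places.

Spearman-Brown: ρ = 2r/(1 + r) = 2(0.72)/(1 + 0.72) = 1.440/1.72 = 0.8372 → 0.84
T̂ = ρX + (1 − ρ)μ
  = 0.84 × 141 + 0.16 × 149.0
  = 118.44 + 23.840
  = 142.280
  ≈ 142.28

142.28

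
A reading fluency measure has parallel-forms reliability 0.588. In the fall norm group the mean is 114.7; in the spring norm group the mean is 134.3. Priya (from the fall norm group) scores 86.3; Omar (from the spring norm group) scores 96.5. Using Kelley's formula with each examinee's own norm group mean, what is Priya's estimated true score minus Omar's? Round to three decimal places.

T̂_Priya = 0.588(86.3) + 0.412(114.7) = 98.00080
T̂_Omar = 0.588(96.5) + 0.412(134.3) = 112.07360
Difference = 98.00080 − 112.07360 = -14.07280

-14.073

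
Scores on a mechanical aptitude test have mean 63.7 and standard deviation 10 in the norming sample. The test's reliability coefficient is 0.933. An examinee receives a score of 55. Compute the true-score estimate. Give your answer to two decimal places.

55.58

T̂ = 0.933(55) + 0.067(63.7) = 51.315 + 4.2679 = 55.583 → 55.58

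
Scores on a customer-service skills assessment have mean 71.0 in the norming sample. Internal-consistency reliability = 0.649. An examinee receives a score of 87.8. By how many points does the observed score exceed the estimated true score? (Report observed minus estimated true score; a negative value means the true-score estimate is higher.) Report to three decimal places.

Regress the observed score toward the mean by the unreliability: T̂ = 0.649·87.8 + 0.351·71.0 = 56.9822 + 24.9210 = 81.90320.
X − T̂ = 87.8 − 81.9032 = 5.8968 → 5.897

5.897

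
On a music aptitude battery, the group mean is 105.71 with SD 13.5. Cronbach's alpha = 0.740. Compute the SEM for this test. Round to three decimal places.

SEM = SD · √(1 − ρ) = 13.5 × √0.260 = 13.5 × 0.5099 = 6.8837

6.884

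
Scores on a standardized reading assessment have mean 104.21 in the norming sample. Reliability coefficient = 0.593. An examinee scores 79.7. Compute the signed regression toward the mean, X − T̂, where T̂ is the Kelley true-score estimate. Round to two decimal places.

T̂ = 0.593(79.7) + 0.407(104.21) = 47.2621 + 42.41347 = 89.6756 → 89.676
X − T̂ = 79.7 − 89.676 = -9.976 → -9.98

-9.98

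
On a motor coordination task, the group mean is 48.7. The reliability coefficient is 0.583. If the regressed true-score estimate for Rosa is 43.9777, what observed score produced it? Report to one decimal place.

40.6

T̂ = ρX + (1 − ρ)μ  ⇒  X = (T̂ − (1 − ρ)μ) / ρ
X = (43.9777 − 0.417 × 48.7) / 0.583 = (43.9777 − 20.3079) / 0.583 = 23.6698 / 0.583 = 40.600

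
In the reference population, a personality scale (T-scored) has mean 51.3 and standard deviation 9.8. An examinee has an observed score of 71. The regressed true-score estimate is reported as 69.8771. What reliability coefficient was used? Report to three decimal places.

0.943

T̂ = ρX + (1 − ρ)μ  ⇒  T̂ − μ = ρ(X − μ)
ρ = (T̂ − μ)/(X − μ) = (69.8771 − 51.3) / (71 − 51.3) = 18.5771 / 19.7 = 0.94300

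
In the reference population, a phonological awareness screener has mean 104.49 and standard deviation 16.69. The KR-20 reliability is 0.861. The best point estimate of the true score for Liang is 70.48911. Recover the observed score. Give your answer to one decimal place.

65.0

T̂ = ρX + (1 − ρ)μ  ⇒  X = (T̂ − (1 − ρ)μ) / ρ
X = (70.48911 − 0.139 × 104.49) / 0.861 = (70.48911 − 14.52411) / 0.861 = 55.96500 / 0.861 = 65.000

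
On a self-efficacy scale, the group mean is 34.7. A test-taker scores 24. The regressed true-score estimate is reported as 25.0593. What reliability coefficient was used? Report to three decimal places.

0.901

T̂ = ρX + (1 − ρ)μ  ⇒  T̂ − μ = ρ(X − μ)
ρ = (T̂ − μ)/(X − μ) = (25.0593 − 34.7) / (24 − 34.7) = -9.6407 / -10.7 = 0.90100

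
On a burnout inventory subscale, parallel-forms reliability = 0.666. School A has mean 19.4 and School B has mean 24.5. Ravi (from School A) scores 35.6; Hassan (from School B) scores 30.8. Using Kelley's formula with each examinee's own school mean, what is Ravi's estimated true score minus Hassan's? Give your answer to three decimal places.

T̂_Ravi = 0.666(35.6) + 0.334(19.4) = 30.18920
T̂_Hassan = 0.666(30.8) + 0.334(24.5) = 28.69580
Difference = 30.18920 − 28.69580 = 1.49340

1.493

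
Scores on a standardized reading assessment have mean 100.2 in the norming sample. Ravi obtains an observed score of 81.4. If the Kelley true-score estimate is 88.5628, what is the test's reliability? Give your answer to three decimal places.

0.619

T̂ = ρX + (1 − ρ)μ  ⇒  T̂ − μ = ρ(X − μ)
ρ = (T̂ − μ)/(X − μ) = (88.5628 − 100.2) / (81.4 − 100.2) = -11.6372 / -18.8 = 0.61900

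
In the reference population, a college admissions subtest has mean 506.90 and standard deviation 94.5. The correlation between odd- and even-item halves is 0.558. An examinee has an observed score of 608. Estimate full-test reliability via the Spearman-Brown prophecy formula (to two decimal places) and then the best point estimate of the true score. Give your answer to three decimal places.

579.692

Spearman-Brown: ρ = 2r/(1 + r) = 2(0.558)/(1 + 0.558) = 1.1160/1.558 = 0.7163 → 0.72
T̂ = ρX + (1 − ρ)μ
  = 0.72 × 608 + 0.28 × 506.90
  = 437.76 + 141.9320
  = 579.6920
  ≈ 579.692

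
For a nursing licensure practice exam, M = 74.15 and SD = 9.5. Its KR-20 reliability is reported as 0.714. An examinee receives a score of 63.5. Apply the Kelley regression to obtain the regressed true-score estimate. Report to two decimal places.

T̂ = ρX + (1 − ρ)μ
  = 0.714 × 63.5 + 0.286 × 74.15
  = 45.3390 + 21.20690
  = 66.546
  ≈ 66.55

66.55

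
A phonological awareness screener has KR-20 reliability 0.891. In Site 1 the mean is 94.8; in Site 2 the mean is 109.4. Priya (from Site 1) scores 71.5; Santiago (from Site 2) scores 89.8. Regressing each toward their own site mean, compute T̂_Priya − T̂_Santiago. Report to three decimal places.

T̂_Priya = 0.891(71.5) + 0.109(94.8) = 74.03970
T̂_Santiago = 0.891(89.8) + 0.109(109.4) = 91.93640
Difference = 74.03970 − 91.93640 = -17.89670

-17.897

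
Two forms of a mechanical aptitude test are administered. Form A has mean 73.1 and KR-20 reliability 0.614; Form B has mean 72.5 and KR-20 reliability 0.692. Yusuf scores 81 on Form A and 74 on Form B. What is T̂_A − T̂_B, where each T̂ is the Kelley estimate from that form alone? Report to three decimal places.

4.413

T̂_A = 0.614(81) + 0.386(73.1) = 77.95060
T̂_B = 0.692(74) + 0.308(72.5) = 73.53800
T̂_A − T̂_B = 4.41260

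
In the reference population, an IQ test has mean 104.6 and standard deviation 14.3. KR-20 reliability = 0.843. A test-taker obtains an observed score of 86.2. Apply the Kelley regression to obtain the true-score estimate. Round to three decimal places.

T̂ = 0.843(86.2) + 0.157(104.6) = 72.6666 + 16.4222 = 89.0888 → 89.089

89.089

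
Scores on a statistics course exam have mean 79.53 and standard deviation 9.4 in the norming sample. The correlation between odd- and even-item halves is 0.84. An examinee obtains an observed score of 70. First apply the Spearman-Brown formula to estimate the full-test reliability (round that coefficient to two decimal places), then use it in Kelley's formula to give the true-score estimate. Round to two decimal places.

70.86

Spearman-Brown: ρ = 2r/(1 + r) = 2(0.84)/(1 + 0.84) = 1.680/1.84 = 0.9130 → 0.91
Weight the observed score by reliability and the mean by (1 − reliability): T̂ = 0.91·70 + 0.09·79.53 = 63.70 + 7.1577 = 70.858.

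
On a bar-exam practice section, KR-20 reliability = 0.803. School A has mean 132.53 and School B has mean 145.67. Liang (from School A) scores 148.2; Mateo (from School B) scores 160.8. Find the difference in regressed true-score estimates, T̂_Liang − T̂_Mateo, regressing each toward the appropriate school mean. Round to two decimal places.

T̂_Liang = 0.803(148.2) + 0.197(132.53) = 145.1130
T̂_Mateo = 0.803(160.8) + 0.197(145.67) = 157.8194
Difference = 145.1130 − 157.8194 = -12.7064

-12.71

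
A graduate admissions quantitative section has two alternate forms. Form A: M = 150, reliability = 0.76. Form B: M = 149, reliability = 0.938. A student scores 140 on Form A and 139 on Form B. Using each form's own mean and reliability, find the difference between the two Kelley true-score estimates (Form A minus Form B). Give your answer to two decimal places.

2.78

T̂_A = 0.76(140) + 0.24(150) = 142.4000
T̂_B = 0.938(139) + 0.062(149) = 139.6200
T̂_A − T̂_B = 2.7800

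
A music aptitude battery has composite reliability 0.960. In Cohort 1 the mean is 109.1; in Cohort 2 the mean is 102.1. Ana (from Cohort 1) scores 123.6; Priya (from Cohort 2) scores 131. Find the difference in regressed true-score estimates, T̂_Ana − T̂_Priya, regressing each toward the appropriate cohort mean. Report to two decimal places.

-6.82

T̂_Ana = 0.960(123.6) + 0.040(109.1) = 123.0200
T̂_Priya = 0.960(131) + 0.040(102.1) = 129.8440
Difference = 123.0200 − 129.8440 = -6.8240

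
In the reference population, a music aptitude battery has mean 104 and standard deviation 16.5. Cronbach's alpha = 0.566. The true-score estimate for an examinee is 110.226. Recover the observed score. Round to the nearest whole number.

115

T̂ = ρX + (1 − ρ)μ  ⇒  X = (T̂ − (1 − ρ)μ) / ρ
X = (110.226 − 0.434 × 104) / 0.566 = (110.226 − 45.136) / 0.566 = 65.090 / 0.566 = 115.00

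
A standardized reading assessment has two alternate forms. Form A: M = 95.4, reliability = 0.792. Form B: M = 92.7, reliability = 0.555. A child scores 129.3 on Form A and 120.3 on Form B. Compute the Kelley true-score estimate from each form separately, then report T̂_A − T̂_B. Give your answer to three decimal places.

14.231

T̂_A = 0.792(129.3) + 0.208(95.4) = 122.24880
T̂_B = 0.555(120.3) + 0.445(92.7) = 108.01800
T̂_A − T̂_B = 14.23080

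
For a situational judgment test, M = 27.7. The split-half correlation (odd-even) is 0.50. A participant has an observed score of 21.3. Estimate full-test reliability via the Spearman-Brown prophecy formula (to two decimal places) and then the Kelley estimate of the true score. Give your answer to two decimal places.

23.41

Spearman-Brown: ρ = 2r/(1 + r) = 2(0.50)/(1 + 0.50) = 1.000/1.50 = 0.6667 → 0.67
Weight the observed score by reliability and the mean by (1 − reliability): T̂ = 0.67·21.3 + 0.33·27.7 = 14.271 + 9.141 = 23.412.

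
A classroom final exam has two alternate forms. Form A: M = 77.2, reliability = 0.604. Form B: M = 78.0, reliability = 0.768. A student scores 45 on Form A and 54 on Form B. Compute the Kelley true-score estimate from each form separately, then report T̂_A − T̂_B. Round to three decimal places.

T̂_A = 0.604(45) + 0.396(77.2) = 57.75120
T̂_B = 0.768(54) + 0.232(78.0) = 59.56800
T̂_A − T̂_B = -1.81680

-1.817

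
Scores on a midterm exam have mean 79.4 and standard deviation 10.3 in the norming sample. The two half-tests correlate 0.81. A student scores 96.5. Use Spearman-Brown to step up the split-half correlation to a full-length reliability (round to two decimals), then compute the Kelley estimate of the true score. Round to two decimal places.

94.79

Spearman-Brown: ρ = 2r/(1 + r) = 2(0.81)/(1 + 0.81) = 1.620/1.81 = 0.8950 → 0.90
T̂ = 0.90(96.5) + 0.10(79.4) = 86.850 + 7.940 = 94.790 → 94.79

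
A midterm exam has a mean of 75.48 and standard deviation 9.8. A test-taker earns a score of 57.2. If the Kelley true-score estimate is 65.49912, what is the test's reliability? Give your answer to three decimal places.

T̂ = ρX + (1 − ρ)μ  ⇒  T̂ − μ = ρ(X − μ)
ρ = (T̂ − μ)/(X − μ) = (65.49912 − 75.48) / (57.2 − 75.48) = -9.98088 / -18.28 = 0.54600

0.546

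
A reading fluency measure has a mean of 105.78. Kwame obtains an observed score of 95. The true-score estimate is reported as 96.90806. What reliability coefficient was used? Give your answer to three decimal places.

0.823

T̂ = ρX + (1 − ρ)μ  ⇒  T̂ − μ = ρ(X − μ)
ρ = (T̂ − μ)/(X − μ) = (96.90806 − 105.78) / (95 − 105.78) = -8.87194 / -10.78 = 0.82300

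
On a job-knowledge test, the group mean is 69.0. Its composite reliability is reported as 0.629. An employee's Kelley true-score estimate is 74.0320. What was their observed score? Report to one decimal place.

T̂ = ρX + (1 − ρ)μ  ⇒  X = (T̂ − (1 − ρ)μ) / ρ
X = (74.0320 − 0.371 × 69.0) / 0.629 = (74.0320 − 25.5990) / 0.629 = 48.4330 / 0.629 = 77.000

77.0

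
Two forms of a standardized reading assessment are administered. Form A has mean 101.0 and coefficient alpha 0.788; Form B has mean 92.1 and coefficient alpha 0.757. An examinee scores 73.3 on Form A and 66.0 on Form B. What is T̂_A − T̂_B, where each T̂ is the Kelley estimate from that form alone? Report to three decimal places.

6.830

T̂_A = 0.788(73.3) + 0.212(101.0) = 79.17240
T̂_B = 0.757(66.0) + 0.243(92.1) = 72.34230
T̂_A − T̂_B = 6.83010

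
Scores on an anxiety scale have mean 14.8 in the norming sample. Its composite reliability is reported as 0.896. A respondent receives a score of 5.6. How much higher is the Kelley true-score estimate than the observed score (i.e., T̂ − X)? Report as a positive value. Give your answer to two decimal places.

0.96

T̂ = 0.896(5.6) + 0.104(14.8) = 5.0176 + 1.5392 = 6.5568 → 6.557
T̂ − X = 6.557 − 5.6 = 0.957 → 0.96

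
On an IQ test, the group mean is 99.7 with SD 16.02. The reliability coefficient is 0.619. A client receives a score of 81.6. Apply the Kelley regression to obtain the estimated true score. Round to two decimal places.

T̂ = 0.619(81.6) + 0.381(99.7) = 50.5104 + 37.9857 = 88.496 → 88.50

88.50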